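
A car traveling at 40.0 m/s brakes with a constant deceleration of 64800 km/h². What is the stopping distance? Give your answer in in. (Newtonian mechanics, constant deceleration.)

a = 64800 km/h² × 7.716049382716049e-05 = 5.0 m/s²
d = v₀² / (2a) = 40.0² / (2 × 5.0) = 1600.0 / 10.0 = 160.0 m
d = 160.0 m / 0.0254 = 6299 in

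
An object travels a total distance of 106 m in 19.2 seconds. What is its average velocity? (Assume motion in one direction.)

v_avg = Δd / Δt = 106 / 19.2 = 5.52 m/s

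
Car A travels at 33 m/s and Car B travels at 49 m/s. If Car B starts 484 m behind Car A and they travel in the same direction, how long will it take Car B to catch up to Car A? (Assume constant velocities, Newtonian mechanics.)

Relative speed: v_rel = 49 - 33 = 16 m/s
Time to catch: t = d₀/v_rel = 484/16 = 30.25 s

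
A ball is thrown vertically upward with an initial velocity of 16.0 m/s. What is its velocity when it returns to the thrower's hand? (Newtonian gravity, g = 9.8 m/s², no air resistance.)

By conservation of energy (no air resistance), the ball returns to the throw height with the same speed as launch, but directed downward.
|v_ground| = v₀ = 16.0 m/s
v_ground = 16.0 m/s (downward)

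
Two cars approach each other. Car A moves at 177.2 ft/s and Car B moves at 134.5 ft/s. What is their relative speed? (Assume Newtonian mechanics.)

v_rel = v_A + v_B = 177.2 + 134.5 = 311.7 ft/s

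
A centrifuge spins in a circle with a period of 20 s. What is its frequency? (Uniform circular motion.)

f = 1/T = 1/20 = 0.05 Hz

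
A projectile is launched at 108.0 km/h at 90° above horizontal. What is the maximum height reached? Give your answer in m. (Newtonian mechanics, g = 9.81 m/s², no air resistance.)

v₀ = 108.0 km/h × 0.2777777777777778 = 30.0 m/s
H = v₀² × sin²(θ) / (2g) = 30.0² × sin(90°)² / (2 × 9.81) = 900.0 × 1.0 / 19.62 = 45.87 m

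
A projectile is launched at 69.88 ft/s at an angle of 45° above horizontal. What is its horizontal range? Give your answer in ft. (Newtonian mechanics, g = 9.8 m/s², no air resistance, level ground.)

v₀ = 69.88 ft/s × 0.3048 = 21.2994 m/s
R = v₀² × sin(2θ) / g = 21.2994² × sin(2 × 45°) / 9.8 = 453.664 × 1.0 / 9.8 = 46.2922 m
R = 46.2922 m / 0.3048 = 151.9 ft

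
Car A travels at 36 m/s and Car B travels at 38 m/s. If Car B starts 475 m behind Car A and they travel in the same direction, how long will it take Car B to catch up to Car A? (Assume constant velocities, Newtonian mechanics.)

Relative speed: v_rel = 38 - 36 = 2 m/s
Time to catch: t = d₀/v_rel = 475/2 = 237.5 s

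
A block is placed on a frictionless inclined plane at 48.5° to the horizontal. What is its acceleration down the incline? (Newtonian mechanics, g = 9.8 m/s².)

a = g sin(θ) = 9.8 × sin(48.5°) = 9.8 × 0.749 = 7.34 m/s²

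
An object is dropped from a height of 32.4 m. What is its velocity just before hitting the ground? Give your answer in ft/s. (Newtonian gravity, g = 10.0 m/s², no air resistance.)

v = √(2gh) = √(2 × 10.0 × 32.4) = 25.4558 m/s
v = 25.4558 m/s / 0.3048 = 83.52 ft/s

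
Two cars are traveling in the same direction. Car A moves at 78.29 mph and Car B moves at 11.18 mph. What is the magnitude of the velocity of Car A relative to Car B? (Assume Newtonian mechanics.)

v_rel = |v_A - v_B| = |78.29 - 11.18| = 67.11 mph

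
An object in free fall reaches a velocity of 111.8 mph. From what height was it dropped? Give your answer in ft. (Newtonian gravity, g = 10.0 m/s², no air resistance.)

v = 111.8 mph × 0.44704 = 49.9791 m/s
h = v² / (2g) = 49.9791² / (2 × 10.0) = 124.896 m
h = 124.896 m / 0.3048 = 409.8 ft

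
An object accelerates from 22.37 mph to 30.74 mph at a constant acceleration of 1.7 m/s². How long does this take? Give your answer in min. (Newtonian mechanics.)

v₀ = 22.37 mph × 0.44704 = 10.0003 m/s
v = 30.74 mph × 0.44704 = 13.742 m/s
t = (v - v₀) / a = (13.742 - 10.0003) / 1.7 = 2.201 s
t = 2.201 s / 60.0 = 0.03668 min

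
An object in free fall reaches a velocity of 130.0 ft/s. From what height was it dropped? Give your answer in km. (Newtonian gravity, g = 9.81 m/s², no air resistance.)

v = 130.0 ft/s × 0.3048 = 39.624 m/s
h = v² / (2g) = 39.624² / (2 × 9.81) = 80.0235 m
h = 80.0235 m / 1000.0 = 0.08002 km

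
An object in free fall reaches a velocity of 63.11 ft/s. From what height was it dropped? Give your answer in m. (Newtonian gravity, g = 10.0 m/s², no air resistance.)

v = 63.11 ft/s × 0.3048 = 19.2359 m/s
h = v² / (2g) = 19.2359² / (2 × 10.0) = 18.5 m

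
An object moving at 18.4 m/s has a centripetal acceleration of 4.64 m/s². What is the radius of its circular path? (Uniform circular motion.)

r = v²/a_c = 18.4²/4.64 = 72.97 m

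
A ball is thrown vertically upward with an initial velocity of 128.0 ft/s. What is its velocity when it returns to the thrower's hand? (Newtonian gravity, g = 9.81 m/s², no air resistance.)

By conservation of energy (no air resistance), the ball returns to the throw height with the same speed as launch, but directed downward.
|v_ground| = v₀ = 128.0 ft/s
v_ground = 128.0 ft/s (downward)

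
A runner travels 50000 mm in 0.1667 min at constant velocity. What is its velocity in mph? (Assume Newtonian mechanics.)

d = 50000 mm × 0.001 = 50.0 m
t = 0.1667 min × 60.0 = 10.002 s
v = d / t = 50.0 / 10.002 = 4.999 m/s
v = 4.999 m/s / 0.44704 = 11.18 mph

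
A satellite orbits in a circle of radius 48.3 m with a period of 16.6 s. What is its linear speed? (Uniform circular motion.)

v = 2πr/T = 2π×48.3/16.6 = 18.28 m/s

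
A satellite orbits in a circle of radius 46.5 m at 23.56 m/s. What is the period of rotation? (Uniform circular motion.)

T = 2πr/v = 2π×46.5/23.56 = 12.4 s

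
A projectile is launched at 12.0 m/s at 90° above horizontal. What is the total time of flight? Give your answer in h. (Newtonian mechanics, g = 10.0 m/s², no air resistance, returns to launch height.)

T = 2 × v₀ × sin(θ) / g = 2 × 12.0 × sin(90°) / 10.0 = 2 × 12.0 × 1.0 / 10.0 = 2.4 s
T = 2.4 s / 3600.0 = 0.0006667 h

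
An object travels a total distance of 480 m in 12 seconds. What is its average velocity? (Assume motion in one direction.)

v_avg = Δd / Δt = 480 / 12 = 40.0 m/s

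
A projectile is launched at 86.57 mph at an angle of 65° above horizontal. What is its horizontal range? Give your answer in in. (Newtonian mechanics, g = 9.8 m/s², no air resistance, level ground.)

v₀ = 86.57 mph × 0.44704 = 38.7003 m/s
R = v₀² × sin(2θ) / g = 38.7003² × sin(2 × 65°) / 9.8 = 1497.71 × 0.766044 / 9.8 = 117.073 m
R = 117.073 m / 0.0254 = 4609 in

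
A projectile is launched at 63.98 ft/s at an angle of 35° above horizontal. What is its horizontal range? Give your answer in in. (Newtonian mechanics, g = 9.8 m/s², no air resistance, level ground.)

v₀ = 63.98 ft/s × 0.3048 = 19.5011 m/s
R = v₀² × sin(2θ) / g = 19.5011² × sin(2 × 35°) / 9.8 = 380.293 × 0.939693 / 9.8 = 36.4652 m
R = 36.4652 m / 0.0254 = 1436 in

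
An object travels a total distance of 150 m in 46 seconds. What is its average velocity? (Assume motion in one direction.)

v_avg = Δd / Δt = 150 / 46 = 3.26 m/s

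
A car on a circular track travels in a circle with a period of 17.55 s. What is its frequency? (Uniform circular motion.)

f = 1/T = 1/17.55 = 0.057 Hz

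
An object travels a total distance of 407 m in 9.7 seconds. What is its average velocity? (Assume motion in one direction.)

v_avg = Δd / Δt = 407 / 9.7 = 41.96 m/s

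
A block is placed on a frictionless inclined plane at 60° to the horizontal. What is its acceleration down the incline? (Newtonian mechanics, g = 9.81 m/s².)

a = g sin(θ) = 9.81 × sin(60°) = 9.81 × 0.866 = 8.5 m/s²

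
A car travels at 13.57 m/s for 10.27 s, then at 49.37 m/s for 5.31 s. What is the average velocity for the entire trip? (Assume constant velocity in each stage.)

d₁ = v₁t₁ = 13.57 × 10.27 = 139.3639 m
d₂ = v₂t₂ = 49.37 × 5.31 = 262.1547 m
d_total = 401.5186 m, t_total = 15.58 s
v_avg = d_total/t_total = 401.5186/15.58 = 25.77 m/s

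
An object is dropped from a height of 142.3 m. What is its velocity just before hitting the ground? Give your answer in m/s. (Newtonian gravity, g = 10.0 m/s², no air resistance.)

v = √(2gh) = √(2 × 10.0 × 142.3) = 53.35 m/s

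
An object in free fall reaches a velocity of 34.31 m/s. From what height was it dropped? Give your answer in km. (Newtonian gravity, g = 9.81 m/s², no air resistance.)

h = v² / (2g) = 34.31² / (2 × 9.81) = 59.9988 m
h = 59.9988 m / 1000.0 = 0.06 km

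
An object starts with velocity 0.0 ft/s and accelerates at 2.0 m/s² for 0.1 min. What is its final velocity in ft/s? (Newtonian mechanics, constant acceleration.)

v₀ = 0.0 ft/s × 0.3048 = 0.0 m/s
t = 0.1 min × 60.0 = 6.0 s
v = v₀ + a × t = 0.0 + 2.0 × 6.0 = 12.0 m/s
v = 12.0 m/s / 0.3048 = 39.37 ft/s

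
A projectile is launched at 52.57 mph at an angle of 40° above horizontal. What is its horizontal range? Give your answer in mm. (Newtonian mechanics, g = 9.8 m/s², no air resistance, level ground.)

v₀ = 52.57 mph × 0.44704 = 23.5009 m/s
R = v₀² × sin(2θ) / g = 23.5009² × sin(2 × 40°) / 9.8 = 552.292 × 0.984808 / 9.8 = 55.5002 m
R = 55.5002 m / 0.001 = 55500 mm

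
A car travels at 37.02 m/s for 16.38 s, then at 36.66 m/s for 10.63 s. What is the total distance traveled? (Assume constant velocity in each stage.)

d₁ = v₁t₁ = 37.02 × 16.38 = 606.3876 m
d₂ = v₂t₂ = 36.66 × 10.63 = 389.6958 m
d_total = 606.3876 + 389.6958 = 996.08 m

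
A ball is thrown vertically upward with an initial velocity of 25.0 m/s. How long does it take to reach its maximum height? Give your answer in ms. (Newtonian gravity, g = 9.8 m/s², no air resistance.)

t_up = v₀ / g = 25.0 / 9.8 = 2.55102 s
t_up = 2.55102 s / 0.001 = 2551 ms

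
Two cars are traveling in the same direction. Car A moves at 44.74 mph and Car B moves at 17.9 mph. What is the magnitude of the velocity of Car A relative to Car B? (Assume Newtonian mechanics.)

v_rel = |v_A - v_B| = |44.74 - 17.9| = 26.84 mph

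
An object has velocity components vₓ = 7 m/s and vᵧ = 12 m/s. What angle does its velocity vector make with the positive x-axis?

θ = arctan(vᵧ/vₓ) = arctan(12/7) = 59.74°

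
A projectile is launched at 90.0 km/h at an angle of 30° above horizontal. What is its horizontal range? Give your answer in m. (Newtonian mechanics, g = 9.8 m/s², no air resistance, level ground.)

v₀ = 90.0 km/h × 0.2777777777777778 = 25.0 m/s
R = v₀² × sin(2θ) / g = 25.0² × sin(2 × 30°) / 9.8 = 625.0 × 0.866025 / 9.8 = 55.23 m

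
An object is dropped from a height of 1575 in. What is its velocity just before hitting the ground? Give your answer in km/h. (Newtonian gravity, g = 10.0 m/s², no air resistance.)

h = 1575 in × 0.0254 = 40.005 m
v = √(2gh) = √(2 × 10.0 × 40.005) = 28.286 m/s
v = 28.286 m/s / 0.2777777777777778 = 101.8 km/h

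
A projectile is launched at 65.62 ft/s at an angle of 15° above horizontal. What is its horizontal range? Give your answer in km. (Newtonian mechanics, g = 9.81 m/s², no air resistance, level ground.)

v₀ = 65.62 ft/s × 0.3048 = 20.001 m/s
R = v₀² × sin(2θ) / g = 20.001² × sin(2 × 15°) / 9.81 = 400.04 × 0.5 / 9.81 = 20.3894 m
R = 20.3894 m / 1000.0 = 0.02039 km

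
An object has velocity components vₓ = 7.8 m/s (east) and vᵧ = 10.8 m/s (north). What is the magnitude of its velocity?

|v| = √(vₓ² + vᵧ²) = √(7.8² + 10.8²) = √(177.48) = 13.32 m/s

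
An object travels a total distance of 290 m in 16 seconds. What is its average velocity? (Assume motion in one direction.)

v_avg = Δd / Δt = 290 / 16 = 18.12 m/s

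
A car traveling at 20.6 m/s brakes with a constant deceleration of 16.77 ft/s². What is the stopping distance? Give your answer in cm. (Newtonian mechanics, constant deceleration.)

a = 16.77 ft/s² × 0.3048 = 5.1115 m/s²
d = v₀² / (2a) = 20.6² / (2 × 5.1115) = 424.36 / 10.223 = 41.5103 m
d = 41.5103 m / 0.01 = 4151 cm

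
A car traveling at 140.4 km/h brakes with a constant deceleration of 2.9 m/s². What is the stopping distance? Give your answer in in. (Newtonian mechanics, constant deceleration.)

v₀ = 140.4 km/h × 0.2777777777777778 = 39.0 m/s
d = v₀² / (2a) = 39.0² / (2 × 2.9) = 1521.0 / 5.8 = 262.241 m
d = 262.241 m / 0.0254 = 10320 in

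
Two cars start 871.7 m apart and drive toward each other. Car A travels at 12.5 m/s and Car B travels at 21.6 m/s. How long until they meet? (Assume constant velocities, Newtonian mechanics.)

Combined speed: v_combined = 12.5 + 21.6 = 34.1 m/s
Time to meet: t = d/v_combined = 871.7/34.1 = 25.56 s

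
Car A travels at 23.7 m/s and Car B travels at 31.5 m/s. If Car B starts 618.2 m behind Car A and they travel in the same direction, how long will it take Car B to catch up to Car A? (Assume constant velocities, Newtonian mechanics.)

Relative speed: v_rel = 31.5 - 23.7 = 7.8 m/s
Time to catch: t = d₀/v_rel = 618.2/7.8 = 79.26 s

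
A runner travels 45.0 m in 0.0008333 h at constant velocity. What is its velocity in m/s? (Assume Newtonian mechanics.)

t = 0.0008333 h × 3600.0 = 2.99988 s
v = d / t = 45.0 / 2.99988 = 15.0 m/s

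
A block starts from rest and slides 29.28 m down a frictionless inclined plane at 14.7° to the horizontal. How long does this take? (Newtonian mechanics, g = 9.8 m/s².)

a = g sin(θ) = 9.8 × sin(14.7°) = 2.4868 m/s²
t = √(2d/a) = √(2 × 29.28 / 2.4868) = 4.85 s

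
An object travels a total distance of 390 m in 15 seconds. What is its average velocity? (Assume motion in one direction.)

v_avg = Δd / Δt = 390 / 15 = 26.0 m/s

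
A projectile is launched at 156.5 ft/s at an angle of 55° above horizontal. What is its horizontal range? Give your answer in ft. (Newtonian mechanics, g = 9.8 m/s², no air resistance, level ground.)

v₀ = 156.5 ft/s × 0.3048 = 47.7012 m/s
R = v₀² × sin(2θ) / g = 47.7012² × sin(2 × 55°) / 9.8 = 2275.4 × 0.939693 / 9.8 = 218.181 m
R = 218.181 m / 0.3048 = 715.8 ft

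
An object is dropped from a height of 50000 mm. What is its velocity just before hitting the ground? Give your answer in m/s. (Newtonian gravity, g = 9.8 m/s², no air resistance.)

h = 50000 mm × 0.001 = 50.0 m
v = √(2gh) = √(2 × 9.8 × 50.0) = 31.3 m/s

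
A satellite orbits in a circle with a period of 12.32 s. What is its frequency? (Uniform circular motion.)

f = 1/T = 1/12.32 = 0.0812 Hz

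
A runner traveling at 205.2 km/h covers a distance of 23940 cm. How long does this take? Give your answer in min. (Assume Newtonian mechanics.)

d = 23940 cm × 0.01 = 239.4 m
v = 205.2 km/h × 0.2777777777777778 = 57.0 m/s
t = d / v = 239.4 / 57.0 = 4.2 s
t = 4.2 s / 60.0 = 0.07 min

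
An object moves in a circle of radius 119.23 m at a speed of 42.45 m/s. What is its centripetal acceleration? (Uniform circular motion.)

a_c = v²/r = 42.45²/119.23 = 1802.0025/119.23 = 15.11 m/s²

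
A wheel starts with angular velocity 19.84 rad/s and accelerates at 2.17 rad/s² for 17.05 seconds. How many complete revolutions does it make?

θ = ω₀t + ½αt² = 19.84×17.05 + ½×2.17×17.05² = 653.6842125 rad
Total revolutions = θ/(2π) = 653.6842125/(2π) = 104.04
Complete revolutions = ⌊104.04⌋ = 104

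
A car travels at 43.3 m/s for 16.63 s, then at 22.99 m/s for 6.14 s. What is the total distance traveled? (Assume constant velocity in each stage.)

d₁ = v₁t₁ = 43.3 × 16.63 = 720.079 m
d₂ = v₂t₂ = 22.99 × 6.14 = 141.1586 m
d_total = 720.079 + 141.1586 = 861.24 m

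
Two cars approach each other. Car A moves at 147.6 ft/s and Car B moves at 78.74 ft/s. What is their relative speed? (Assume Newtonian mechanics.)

v_rel = v_A + v_B = 147.6 + 78.74 = 226.34 ft/s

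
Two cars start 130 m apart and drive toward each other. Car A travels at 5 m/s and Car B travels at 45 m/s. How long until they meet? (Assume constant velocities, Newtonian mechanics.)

Combined speed: v_combined = 5 + 45 = 50 m/s
Time to meet: t = d/v_combined = 130/50 = 2.6 s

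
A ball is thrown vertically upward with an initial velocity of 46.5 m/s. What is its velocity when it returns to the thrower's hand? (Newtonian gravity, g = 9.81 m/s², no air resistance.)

By conservation of energy (no air resistance), the ball returns to the throw height with the same speed as launch, but directed downward.
|v_ground| = v₀ = 46.5 m/s
v_ground = 46.5 m/s (downward)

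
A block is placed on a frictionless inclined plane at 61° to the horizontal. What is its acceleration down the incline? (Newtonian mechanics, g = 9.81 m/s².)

a = g sin(θ) = 9.81 × sin(61°) = 9.81 × 0.8746 = 8.58 m/s²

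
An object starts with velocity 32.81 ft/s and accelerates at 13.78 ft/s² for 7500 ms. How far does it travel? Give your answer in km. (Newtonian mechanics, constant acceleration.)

v₀ = 32.81 ft/s × 0.3048 = 10.0005 m/s
a = 13.78 ft/s² × 0.3048 = 4.20014 m/s²
t = 7500 ms × 0.001 = 7.5 s
d = v₀ × t + ½ × a × t² = 10.0005 × 7.5 + 0.5 × 4.20014 × 7.5² = 193.133 m
d = 193.133 m / 1000.0 = 0.1931 km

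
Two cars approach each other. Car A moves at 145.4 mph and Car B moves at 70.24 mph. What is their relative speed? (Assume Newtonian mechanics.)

v_rel = v_A + v_B = 145.4 + 70.24 = 215.64 mph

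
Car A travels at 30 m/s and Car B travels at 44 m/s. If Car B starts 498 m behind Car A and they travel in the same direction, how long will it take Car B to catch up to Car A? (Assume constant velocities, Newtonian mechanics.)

Relative speed: v_rel = 44 - 30 = 14 m/s
Time to catch: t = d₀/v_rel = 498/14 = 35.57 s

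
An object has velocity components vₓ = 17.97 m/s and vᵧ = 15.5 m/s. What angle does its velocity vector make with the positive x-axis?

θ = arctan(vᵧ/vₓ) = arctan(15.5/17.97) = 40.78°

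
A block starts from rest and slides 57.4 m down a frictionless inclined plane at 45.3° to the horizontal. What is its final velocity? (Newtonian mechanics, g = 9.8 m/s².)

a = g sin(θ) = 9.8 × sin(45.3°) = 6.9658 m/s²
v = √(2ad) = √(2 × 6.9658 × 57.4) = 28.28 m/s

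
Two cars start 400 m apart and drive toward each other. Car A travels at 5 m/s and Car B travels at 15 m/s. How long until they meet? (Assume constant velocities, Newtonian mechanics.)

Combined speed: v_combined = 5 + 15 = 20 m/s
Time to meet: t = d/v_combined = 400/20 = 20.0 s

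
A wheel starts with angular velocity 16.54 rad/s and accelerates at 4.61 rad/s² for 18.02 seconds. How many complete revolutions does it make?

θ = ω₀t + ½αt² = 16.54×18.02 + ½×4.61×18.02² = 1046.531322 rad
Total revolutions = θ/(2π) = 1046.531322/(2π) = 166.56
Complete revolutions = ⌊166.56⌋ = 166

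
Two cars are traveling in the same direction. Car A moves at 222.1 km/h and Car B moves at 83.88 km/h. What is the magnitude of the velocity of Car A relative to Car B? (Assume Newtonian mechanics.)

v_rel = |v_A - v_B| = |222.1 - 83.88| = 138.22 km/h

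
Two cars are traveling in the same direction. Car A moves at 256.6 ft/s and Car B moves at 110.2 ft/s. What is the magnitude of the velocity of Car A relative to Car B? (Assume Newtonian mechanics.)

v_rel = |v_A - v_B| = |256.6 - 110.2| = 146.4 ft/s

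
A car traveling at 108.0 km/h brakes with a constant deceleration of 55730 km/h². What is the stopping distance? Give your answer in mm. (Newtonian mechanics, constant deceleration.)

v₀ = 108.0 km/h × 0.2777777777777778 = 30.0 m/s
a = 55730 km/h² × 7.716049382716049e-05 = 4.30015 m/s²
d = v₀² / (2a) = 30.0² / (2 × 4.30015) = 900.0 / 8.6003 = 104.648 m
d = 104.648 m / 0.001 = 104600 mm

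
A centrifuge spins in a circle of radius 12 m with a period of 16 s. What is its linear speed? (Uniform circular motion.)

v = 2πr/T = 2π×12/16 = 4.71 m/s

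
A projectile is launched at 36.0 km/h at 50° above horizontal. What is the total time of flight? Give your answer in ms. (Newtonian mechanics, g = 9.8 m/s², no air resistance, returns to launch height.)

v₀ = 36.0 km/h × 0.2777777777777778 = 10.0 m/s
T = 2 × v₀ × sin(θ) / g = 2 × 10.0 × sin(50°) / 9.8 = 2 × 10.0 × 0.766044 / 9.8 = 1.56336 s
T = 1.56336 s / 0.001 = 1563 ms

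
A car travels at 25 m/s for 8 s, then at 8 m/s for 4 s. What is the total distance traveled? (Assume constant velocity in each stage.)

d₁ = v₁t₁ = 25 × 8 = 200 m
d₂ = v₂t₂ = 8 × 4 = 32 m
d_total = 200 + 32 = 232 m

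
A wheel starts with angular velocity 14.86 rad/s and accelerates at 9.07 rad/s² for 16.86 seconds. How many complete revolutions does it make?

θ = ω₀t + ½αt² = 14.86×16.86 + ½×9.07×16.86² = 1539.656886 rad
Total revolutions = θ/(2π) = 1539.656886/(2π) = 245.04
Complete revolutions = ⌊245.04⌋ = 245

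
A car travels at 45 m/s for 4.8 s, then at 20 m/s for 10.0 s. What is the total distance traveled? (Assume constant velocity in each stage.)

d₁ = v₁t₁ = 45 × 4.8 = 216.0 m
d₂ = v₂t₂ = 20 × 10.0 = 200.0 m
d_total = 216.0 + 200.0 = 416.0 m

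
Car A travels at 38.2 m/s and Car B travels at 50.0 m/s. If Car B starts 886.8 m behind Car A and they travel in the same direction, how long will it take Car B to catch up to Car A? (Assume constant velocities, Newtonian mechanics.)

Relative speed: v_rel = 50.0 - 38.2 = 11.8 m/s
Time to catch: t = d₀/v_rel = 886.8/11.8 = 75.15 s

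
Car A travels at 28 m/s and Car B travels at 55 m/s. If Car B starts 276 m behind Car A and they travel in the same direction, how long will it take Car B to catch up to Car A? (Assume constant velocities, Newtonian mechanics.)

Relative speed: v_rel = 55 - 28 = 27 m/s
Time to catch: t = d₀/v_rel = 276/27 = 10.22 s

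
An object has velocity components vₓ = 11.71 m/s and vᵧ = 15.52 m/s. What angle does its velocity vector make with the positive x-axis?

θ = arctan(vᵧ/vₓ) = arctan(15.52/11.71) = 52.97°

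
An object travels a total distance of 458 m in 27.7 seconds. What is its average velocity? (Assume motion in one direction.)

v_avg = Δd / Δt = 458 / 27.7 = 16.53 m/s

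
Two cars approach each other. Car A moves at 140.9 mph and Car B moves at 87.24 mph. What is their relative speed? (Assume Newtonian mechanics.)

v_rel = v_A + v_B = 140.9 + 87.24 = 228.14 mph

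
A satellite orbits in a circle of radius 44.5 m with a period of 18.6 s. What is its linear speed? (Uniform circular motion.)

v = 2πr/T = 2π×44.5/18.6 = 15.03 m/s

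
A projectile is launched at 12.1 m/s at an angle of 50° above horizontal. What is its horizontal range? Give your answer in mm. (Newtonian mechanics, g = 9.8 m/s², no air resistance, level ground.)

R = v₀² × sin(2θ) / g = 12.1² × sin(2 × 50°) / 9.8 = 146.41 × 0.984808 / 9.8 = 14.7128 m
R = 14.7128 m / 0.001 = 14710 mm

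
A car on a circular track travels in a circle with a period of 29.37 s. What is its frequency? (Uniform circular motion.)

f = 1/T = 1/29.37 = 0.034 Hz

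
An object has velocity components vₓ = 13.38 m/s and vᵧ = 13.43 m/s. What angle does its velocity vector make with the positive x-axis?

θ = arctan(vᵧ/vₓ) = arctan(13.43/13.38) = 45.11°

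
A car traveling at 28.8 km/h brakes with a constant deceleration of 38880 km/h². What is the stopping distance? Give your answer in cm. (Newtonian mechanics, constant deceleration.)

v₀ = 28.8 km/h × 0.2777777777777778 = 8.0 m/s
a = 38880 km/h² × 7.716049382716049e-05 = 3.0 m/s²
d = v₀² / (2a) = 8.0² / (2 × 3.0) = 64.0 / 6.0 = 10.6667 m
d = 10.6667 m / 0.01 = 1067 cm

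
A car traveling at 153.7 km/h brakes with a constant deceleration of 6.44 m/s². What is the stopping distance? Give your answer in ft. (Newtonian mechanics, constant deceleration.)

v₀ = 153.7 km/h × 0.2777777777777778 = 42.6944 m/s
d = v₀² / (2a) = 42.6944² / (2 × 6.44) = 1822.81 / 12.88 = 141.523 m
d = 141.523 m / 0.3048 = 464.3 ft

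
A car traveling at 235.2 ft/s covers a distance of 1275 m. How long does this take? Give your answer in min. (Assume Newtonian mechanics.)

v = 235.2 ft/s × 0.3048 = 71.689 m/s
t = d / v = 1275 / 71.689 = 17.7852 s
t = 17.7852 s / 60.0 = 0.2964 min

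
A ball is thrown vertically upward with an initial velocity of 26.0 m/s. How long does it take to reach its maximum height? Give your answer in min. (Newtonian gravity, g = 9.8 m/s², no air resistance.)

t_up = v₀ / g = 26.0 / 9.8 = 2.65306 s
t_up = 2.65306 s / 60.0 = 0.04422 min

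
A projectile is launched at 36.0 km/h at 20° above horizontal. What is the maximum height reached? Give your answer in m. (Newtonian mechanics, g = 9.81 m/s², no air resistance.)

v₀ = 36.0 km/h × 0.2777777777777778 = 10.0 m/s
H = v₀² × sin²(θ) / (2g) = 10.0² × sin(20°)² / (2 × 9.81) = 100.0 × 0.116978 / 19.62 = 0.5962 m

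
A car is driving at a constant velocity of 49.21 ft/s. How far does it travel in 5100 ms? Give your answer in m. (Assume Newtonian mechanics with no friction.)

v = 49.21 ft/s × 0.3048 = 14.9992 m/s
t = 5100 ms × 0.001 = 5.1 s
d = v × t = 14.9992 × 5.1 = 76.5 m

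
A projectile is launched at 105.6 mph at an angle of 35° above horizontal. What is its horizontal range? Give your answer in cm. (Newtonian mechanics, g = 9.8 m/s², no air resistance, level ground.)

v₀ = 105.6 mph × 0.44704 = 47.2074 m/s
R = v₀² × sin(2θ) / g = 47.2074² × sin(2 × 35°) / 9.8 = 2228.54 × 0.939693 / 9.8 = 213.688 m
R = 213.688 m / 0.01 = 21370 cm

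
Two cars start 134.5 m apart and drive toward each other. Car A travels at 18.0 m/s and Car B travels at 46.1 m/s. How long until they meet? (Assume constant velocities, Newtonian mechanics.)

Combined speed: v_combined = 18.0 + 46.1 = 64.1 m/s
Time to meet: t = d/v_combined = 134.5/64.1 = 2.1 s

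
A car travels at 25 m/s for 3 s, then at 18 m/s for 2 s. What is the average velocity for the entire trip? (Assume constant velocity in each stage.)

d₁ = v₁t₁ = 25 × 3 = 75 m
d₂ = v₂t₂ = 18 × 2 = 36 m
d_total = 111 m, t_total = 5 s
v_avg = d_total/t_total = 111/5 = 22.2 m/s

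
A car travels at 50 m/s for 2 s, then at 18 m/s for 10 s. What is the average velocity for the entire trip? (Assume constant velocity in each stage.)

d₁ = v₁t₁ = 50 × 2 = 100 m
d₂ = v₂t₂ = 18 × 10 = 180 m
d_total = 280 m, t_total = 12 s
v_avg = d_total/t_total = 280/12 = 23.33 m/s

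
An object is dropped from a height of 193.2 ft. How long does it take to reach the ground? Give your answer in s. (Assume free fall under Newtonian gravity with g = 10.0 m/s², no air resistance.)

h = 193.2 ft × 0.3048 = 58.8874 m
t = √(2h/g) = √(2 × 58.8874 / 10.0) = 3.432 s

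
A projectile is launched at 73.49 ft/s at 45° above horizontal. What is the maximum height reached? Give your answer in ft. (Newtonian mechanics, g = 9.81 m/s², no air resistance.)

v₀ = 73.49 ft/s × 0.3048 = 22.3998 m/s
H = v₀² × sin²(θ) / (2g) = 22.3998² × sin(45°)² / (2 × 9.81) = 501.751 × 0.5 / 19.62 = 12.7867 m
H = 12.7867 m / 0.3048 = 41.95 ft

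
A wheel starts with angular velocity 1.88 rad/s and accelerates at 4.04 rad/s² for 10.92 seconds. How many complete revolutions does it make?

θ = ω₀t + ½αt² = 1.88×10.92 + ½×4.04×10.92² = 261.407328 rad
Total revolutions = θ/(2π) = 261.407328/(2π) = 41.6
Complete revolutions = ⌊41.6⌋ = 41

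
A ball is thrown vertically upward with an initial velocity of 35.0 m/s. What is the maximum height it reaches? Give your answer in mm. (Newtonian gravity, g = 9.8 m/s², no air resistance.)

h_max = v₀² / (2g) = 35.0² / (2 × 9.8) = 1225.0 / 19.6 = 62.5 m
h_max = 62.5 m / 0.001 = 62500 mm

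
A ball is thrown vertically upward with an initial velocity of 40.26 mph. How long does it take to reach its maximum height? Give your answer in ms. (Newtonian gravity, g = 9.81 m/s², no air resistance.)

v₀ = 40.26 mph × 0.44704 = 17.9978 m/s
t_up = v₀ / g = 17.9978 / 9.81 = 1.83464 s
t_up = 1.83464 s / 0.001 = 1835 ms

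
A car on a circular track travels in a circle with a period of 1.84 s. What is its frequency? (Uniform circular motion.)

f = 1/T = 1/1.84 = 0.5435 Hz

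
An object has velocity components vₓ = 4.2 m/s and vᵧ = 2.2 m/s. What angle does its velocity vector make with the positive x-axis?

θ = arctan(vᵧ/vₓ) = arctan(2.2/4.2) = 27.65°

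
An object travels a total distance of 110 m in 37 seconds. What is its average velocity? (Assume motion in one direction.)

v_avg = Δd / Δt = 110 / 37 = 2.97 m/s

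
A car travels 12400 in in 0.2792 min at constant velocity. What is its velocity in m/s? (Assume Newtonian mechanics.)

d = 12400 in × 0.0254 = 314.96 m
t = 0.2792 min × 60.0 = 16.752 s
v = d / t = 314.96 / 16.752 = 18.8 m/s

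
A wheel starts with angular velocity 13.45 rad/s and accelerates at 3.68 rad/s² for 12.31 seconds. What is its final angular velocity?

ω = ω₀ + αt = 13.45 + 3.68 × 12.31 = 58.75 rad/s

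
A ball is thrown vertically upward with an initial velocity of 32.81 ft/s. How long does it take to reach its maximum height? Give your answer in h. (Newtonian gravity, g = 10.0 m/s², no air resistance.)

v₀ = 32.81 ft/s × 0.3048 = 10.0005 m/s
t_up = v₀ / g = 10.0005 / 10.0 = 1.00005 s
t_up = 1.00005 s / 3600.0 = 0.0002778 h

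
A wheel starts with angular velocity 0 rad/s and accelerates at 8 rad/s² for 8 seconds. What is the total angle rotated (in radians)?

θ = ω₀t + ½αt² = 0×8 + ½×8×8² = 256.0 rad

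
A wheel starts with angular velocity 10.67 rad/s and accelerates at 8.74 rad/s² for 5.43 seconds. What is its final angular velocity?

ω = ω₀ + αt = 10.67 + 8.74 × 5.43 = 58.13 rad/s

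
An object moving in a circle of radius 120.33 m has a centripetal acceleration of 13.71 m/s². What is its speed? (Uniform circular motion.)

v = √(a_c × r) = √(13.71 × 120.33) = 40.62 m/s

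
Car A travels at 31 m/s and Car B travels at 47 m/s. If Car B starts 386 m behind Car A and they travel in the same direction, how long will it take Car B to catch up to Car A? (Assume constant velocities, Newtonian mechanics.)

Relative speed: v_rel = 47 - 31 = 16 m/s
Time to catch: t = d₀/v_rel = 386/16 = 24.12 s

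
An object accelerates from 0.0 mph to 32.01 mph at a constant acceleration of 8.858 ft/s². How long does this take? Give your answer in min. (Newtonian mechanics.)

v₀ = 0.0 mph × 0.44704 = 0.0 m/s
v = 32.01 mph × 0.44704 = 14.3098 m/s
a = 8.858 ft/s² × 0.3048 = 2.69992 m/s²
t = (v - v₀) / a = (14.3098 - 0.0) / 2.69992 = 5.30008 s
t = 5.30008 s / 60.0 = 0.08833 min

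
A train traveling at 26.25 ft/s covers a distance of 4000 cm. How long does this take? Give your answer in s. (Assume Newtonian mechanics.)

d = 4000 cm × 0.01 = 40.0 m
v = 26.25 ft/s × 0.3048 = 8.001 m/s
t = d / v = 40.0 / 8.001 = 4.999 s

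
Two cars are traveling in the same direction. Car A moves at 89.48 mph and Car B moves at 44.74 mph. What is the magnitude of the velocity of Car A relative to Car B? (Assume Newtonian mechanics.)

v_rel = |v_A - v_B| = |89.48 - 44.74| = 44.74 mph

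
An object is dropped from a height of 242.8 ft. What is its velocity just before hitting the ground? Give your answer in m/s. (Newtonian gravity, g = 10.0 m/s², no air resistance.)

h = 242.8 ft × 0.3048 = 74.0054 m
v = √(2gh) = √(2 × 10.0 × 74.0054) = 38.47 m/s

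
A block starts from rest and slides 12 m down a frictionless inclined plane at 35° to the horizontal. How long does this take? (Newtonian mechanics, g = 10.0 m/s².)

a = g sin(θ) = 10.0 × sin(35°) = 5.7358 m/s²
t = √(2d/a) = √(2 × 12 / 5.7358) = 2.05 s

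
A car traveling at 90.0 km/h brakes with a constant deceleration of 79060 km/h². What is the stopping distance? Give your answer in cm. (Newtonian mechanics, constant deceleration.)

v₀ = 90.0 km/h × 0.2777777777777778 = 25.0 m/s
a = 79060 km/h² × 7.716049382716049e-05 = 6.10031 m/s²
d = v₀² / (2a) = 25.0² / (2 × 6.10031) = 625.0 / 12.2006 = 51.227 m
d = 51.227 m / 0.01 = 5123 cm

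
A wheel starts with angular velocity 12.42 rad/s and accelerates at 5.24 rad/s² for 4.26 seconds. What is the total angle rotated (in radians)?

θ = ω₀t + ½αt² = 12.42×4.26 + ½×5.24×4.26² = 100.46 rad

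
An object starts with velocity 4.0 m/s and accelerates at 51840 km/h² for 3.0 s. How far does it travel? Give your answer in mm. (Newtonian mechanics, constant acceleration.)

a = 51840 km/h² × 7.716049382716049e-05 = 4.0 m/s²
d = v₀ × t + ½ × a × t² = 4.0 × 3.0 + 0.5 × 4.0 × 3.0² = 30.0 m
d = 30.0 m / 0.001 = 30000 mm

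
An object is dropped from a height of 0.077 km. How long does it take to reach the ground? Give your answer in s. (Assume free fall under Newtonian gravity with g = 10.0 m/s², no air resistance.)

h = 0.077 km × 1000.0 = 77.0 m
t = √(2h/g) = √(2 × 77.0 / 10.0) = 3.924 s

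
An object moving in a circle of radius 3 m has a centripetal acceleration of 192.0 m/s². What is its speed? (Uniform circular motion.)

v = √(a_c × r) = √(192.0 × 3) = 24.0 m/s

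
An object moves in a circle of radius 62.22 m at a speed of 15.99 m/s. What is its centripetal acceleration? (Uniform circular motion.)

a_c = v²/r = 15.99²/62.22 = 255.6801/62.22 = 4.11 m/s²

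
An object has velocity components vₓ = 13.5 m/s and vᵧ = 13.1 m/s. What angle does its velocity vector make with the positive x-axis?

θ = arctan(vᵧ/vₓ) = arctan(13.1/13.5) = 44.14°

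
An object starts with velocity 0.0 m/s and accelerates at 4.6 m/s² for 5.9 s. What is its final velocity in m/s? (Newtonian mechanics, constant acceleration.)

v = v₀ + a × t = 0.0 + 4.6 × 5.9 = 27.14 m/s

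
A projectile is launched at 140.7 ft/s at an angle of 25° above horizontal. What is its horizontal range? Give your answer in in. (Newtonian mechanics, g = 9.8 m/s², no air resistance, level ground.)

v₀ = 140.7 ft/s × 0.3048 = 42.8854 m/s
R = v₀² × sin(2θ) / g = 42.8854² × sin(2 × 25°) / 9.8 = 1839.16 × 0.766044 / 9.8 = 143.763 m
R = 143.763 m / 0.0254 = 5660 in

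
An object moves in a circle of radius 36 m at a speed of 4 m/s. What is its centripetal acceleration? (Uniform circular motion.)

a_c = v²/r = 4²/36 = 16/36 = 0.44 m/s²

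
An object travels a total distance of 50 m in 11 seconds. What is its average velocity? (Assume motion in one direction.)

v_avg = Δd / Δt = 50 / 11 = 4.55 m/s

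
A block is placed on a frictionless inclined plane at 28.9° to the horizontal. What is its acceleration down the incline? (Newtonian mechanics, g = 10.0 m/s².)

a = g sin(θ) = 10.0 × sin(28.9°) = 10.0 × 0.4833 = 4.83 m/s²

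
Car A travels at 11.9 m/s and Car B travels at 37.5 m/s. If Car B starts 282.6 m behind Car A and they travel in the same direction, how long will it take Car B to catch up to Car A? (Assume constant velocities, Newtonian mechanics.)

Relative speed: v_rel = 37.5 - 11.9 = 25.6 m/s
Time to catch: t = d₀/v_rel = 282.6/25.6 = 11.04 s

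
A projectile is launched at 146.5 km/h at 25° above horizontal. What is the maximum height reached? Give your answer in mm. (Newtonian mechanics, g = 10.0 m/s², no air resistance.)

v₀ = 146.5 km/h × 0.2777777777777778 = 40.6944 m/s
H = v₀² × sin²(θ) / (2g) = 40.6944² × sin(25°)² / (2 × 10.0) = 1656.03 × 0.178606 / 20.0 = 14.7888 m
H = 14.7888 m / 0.001 = 14790 mm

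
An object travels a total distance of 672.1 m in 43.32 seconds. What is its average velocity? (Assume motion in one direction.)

v_avg = Δd / Δt = 672.1 / 43.32 = 15.51 m/s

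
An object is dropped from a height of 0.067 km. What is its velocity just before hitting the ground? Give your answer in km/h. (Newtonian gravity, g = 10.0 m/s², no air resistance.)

h = 0.067 km × 1000.0 = 67.0 m
v = √(2gh) = √(2 × 10.0 × 67.0) = 36.606 m/s
v = 36.606 m/s / 0.2777777777777778 = 131.8 km/h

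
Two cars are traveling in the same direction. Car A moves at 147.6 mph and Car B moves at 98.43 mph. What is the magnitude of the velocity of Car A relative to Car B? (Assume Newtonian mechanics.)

v_rel = |v_A - v_B| = |147.6 - 98.43| = 49.17 mph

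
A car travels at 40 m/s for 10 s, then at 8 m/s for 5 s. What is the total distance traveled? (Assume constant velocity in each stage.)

d₁ = v₁t₁ = 40 × 10 = 400 m
d₂ = v₂t₂ = 8 × 5 = 40 m
d_total = 400 + 40 = 440 m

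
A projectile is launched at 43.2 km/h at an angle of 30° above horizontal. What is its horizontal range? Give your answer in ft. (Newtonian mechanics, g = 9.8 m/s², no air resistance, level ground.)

v₀ = 43.2 km/h × 0.2777777777777778 = 12.0 m/s
R = v₀² × sin(2θ) / g = 12.0² × sin(2 × 30°) / 9.8 = 144.0 × 0.866025 / 9.8 = 12.7253 m
R = 12.7253 m / 0.3048 = 41.75 ft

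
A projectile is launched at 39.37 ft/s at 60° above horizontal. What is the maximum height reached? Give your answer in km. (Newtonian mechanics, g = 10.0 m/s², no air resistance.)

v₀ = 39.37 ft/s × 0.3048 = 12.0 m/s
H = v₀² × sin²(θ) / (2g) = 12.0² × sin(60°)² / (2 × 10.0) = 144.0 × 0.75 / 20.0 = 5.4 m
H = 5.4 m / 1000.0 = 0.0054 km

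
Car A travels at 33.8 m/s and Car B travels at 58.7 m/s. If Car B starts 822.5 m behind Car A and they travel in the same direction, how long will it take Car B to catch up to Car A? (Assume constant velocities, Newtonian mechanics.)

Relative speed: v_rel = 58.7 - 33.8 = 24.9 m/s
Time to catch: t = d₀/v_rel = 822.5/24.9 = 33.03 s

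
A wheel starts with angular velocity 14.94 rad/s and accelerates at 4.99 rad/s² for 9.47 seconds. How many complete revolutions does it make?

θ = ω₀t + ½αt² = 14.94×9.47 + ½×4.99×9.47² = 365.2356455 rad
Total revolutions = θ/(2π) = 365.2356455/(2π) = 58.13
Complete revolutions = ⌊58.13⌋ = 58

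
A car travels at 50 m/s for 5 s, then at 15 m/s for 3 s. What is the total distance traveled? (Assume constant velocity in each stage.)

d₁ = v₁t₁ = 50 × 5 = 250 m
d₂ = v₂t₂ = 15 × 3 = 45 m
d_total = 250 + 45 = 295 m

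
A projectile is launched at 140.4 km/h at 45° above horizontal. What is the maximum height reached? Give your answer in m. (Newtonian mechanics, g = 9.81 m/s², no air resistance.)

v₀ = 140.4 km/h × 0.2777777777777778 = 39.0 m/s
H = v₀² × sin²(θ) / (2g) = 39.0² × sin(45°)² / (2 × 9.81) = 1521.0 × 0.5 / 19.62 = 38.76 m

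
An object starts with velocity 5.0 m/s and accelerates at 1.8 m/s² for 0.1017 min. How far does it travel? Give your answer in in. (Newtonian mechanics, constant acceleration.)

t = 0.1017 min × 60.0 = 6.102 s
d = v₀ × t + ½ × a × t² = 5.0 × 6.102 + 0.5 × 1.8 × 6.102² = 64.021 m
d = 64.021 m / 0.0254 = 2521 in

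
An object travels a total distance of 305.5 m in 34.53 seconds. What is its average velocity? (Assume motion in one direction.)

v_avg = Δd / Δt = 305.5 / 34.53 = 8.85 m/s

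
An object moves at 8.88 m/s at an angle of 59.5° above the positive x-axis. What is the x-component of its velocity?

vₓ = v cos(θ) = 8.88 × cos(59.5°) = 4.51 m/s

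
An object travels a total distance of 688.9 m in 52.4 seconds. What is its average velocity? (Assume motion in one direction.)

v_avg = Δd / Δt = 688.9 / 52.4 = 13.15 m/s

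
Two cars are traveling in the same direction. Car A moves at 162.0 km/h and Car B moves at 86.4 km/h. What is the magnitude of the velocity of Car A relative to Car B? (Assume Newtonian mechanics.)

v_rel = |v_A - v_B| = |162.0 - 86.4| = 75.6 km/h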